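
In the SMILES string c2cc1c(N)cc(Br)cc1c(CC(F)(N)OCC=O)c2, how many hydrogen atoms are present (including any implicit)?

14

Hydrogens are implicit in SMILES; fill each atom to its normal valence:
  5 × C (aromatic): 1 H each → 5
  5 × C (aromatic): no H
  2 × C: 2 H each → 4
  2 × N: 2 H each → 4
  2 × O: no H
  1 × Br: no H
  1 × C: 1 H
  1 × C: no H
  1 × F: no H
  Total hydrogens = 14.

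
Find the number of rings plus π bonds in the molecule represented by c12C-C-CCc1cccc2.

5

Molecular formula from the SMILES: C10H12.
DoU = (2C + 2 + N − H − X)/2 = (2·10 + 2 + 0 − 12 − 0)/2 = 10/2 = 5.
(Structurally: 2 ring(s) + 3 π bond(s) = 5.)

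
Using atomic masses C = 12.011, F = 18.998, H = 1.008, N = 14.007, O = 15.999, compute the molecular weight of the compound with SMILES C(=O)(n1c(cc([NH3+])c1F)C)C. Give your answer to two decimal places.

Molecular formula: C7H10FN2O+.
M = 7×12.011 + 1×18.998 + 10×1.008 + 2×14.007 + 1×15.999 = 157.17 g/mol.

157.17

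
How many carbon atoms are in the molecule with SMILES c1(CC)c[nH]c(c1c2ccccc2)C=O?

The symbol for carbon appears 13 times in the SMILES. Lowercase c denotes aromatic carbon and counts toward C.

13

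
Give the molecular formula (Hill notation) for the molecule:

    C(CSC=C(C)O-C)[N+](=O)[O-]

C6H11NO3S

Heavy atoms from the SMILES: 6 C, 1 N, 3 O, 1 S.
Implicit hydrogens by atom environment:
  2 × C: 3 H each → 6
  2 × C: 2 H each → 4
  2 × O: no H
  1 × C: 1 H
  1 × C: no H
  1 × N (charge +1): no H
  1 × O (charge -1): no H
  1 × S: no H
  Total hydrogens = 11.
Molecular formula: C6H11NO3S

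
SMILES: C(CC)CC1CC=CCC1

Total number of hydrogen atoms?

18

Hydrogens are implicit in SMILES; fill each atom to its normal valence:
  6 × C: 2 H each → 12
  3 × C: 1 H each → 3
  1 × C: 3 H
  Total hydrogens = 18.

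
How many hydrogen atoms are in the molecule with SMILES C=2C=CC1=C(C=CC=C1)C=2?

8

Hydrogens are implicit in SMILES; fill each atom to its normal valence:
  8 × C (aromatic): 1 H each → 8
  2 × C (aromatic): no H
  Total hydrogens = 8.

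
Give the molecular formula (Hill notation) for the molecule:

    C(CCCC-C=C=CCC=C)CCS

C13H22S

Heavy atoms from the SMILES: 13 C, 1 S.
Implicit hydrogens by atom environment:
  9 × C: 2 H each → 18
  3 × C: 1 H each → 3
  1 × C: no H
  1 × S: 1 H
  Total hydrogens = 22.
Molecular formula: C13H22S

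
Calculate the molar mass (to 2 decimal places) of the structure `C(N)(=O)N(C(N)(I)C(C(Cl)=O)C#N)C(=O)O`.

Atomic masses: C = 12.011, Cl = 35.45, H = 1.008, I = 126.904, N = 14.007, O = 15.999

Molecular formula: C6H6ClIN4O4.
M = 6×12.011 + 1×35.45 + 6×1.008 + 1×126.904 + 4×14.007 + 4×15.999 = 360.49 g/mol.

360.49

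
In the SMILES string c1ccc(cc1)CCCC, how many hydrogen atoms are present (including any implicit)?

14

Hydrogens are implicit in SMILES; fill each atom to its normal valence:
  5 × C (aromatic): 1 H each → 5
  3 × C: 2 H each → 6
  1 × C: 3 H
  1 × C (aromatic): no H
  Total hydrogens = 14.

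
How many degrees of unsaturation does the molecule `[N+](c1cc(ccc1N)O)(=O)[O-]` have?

Molecular formula from the SMILES: C6H6N2O3.
DoU = (2C + 2 + N − H − X)/2 = (2·6 + 2 + 2 − 6 − 0)/2 = 10/2 = 5.
(Structurally: 1 ring(s) + 4 π bond(s) = 5.)

5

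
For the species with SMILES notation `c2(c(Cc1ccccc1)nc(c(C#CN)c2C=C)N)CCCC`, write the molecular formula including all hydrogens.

Heavy atoms from the SMILES: 20 C, 3 N.
Implicit hydrogens by atom environment:
  6 × C (aromatic): no H
  5 × C: 2 H each → 10
  5 × C (aromatic): 1 H each → 5
  2 × C: no H
  2 × N: 2 H each → 4
  1 × C: 3 H
  1 × C: 1 H
  1 × N (aromatic): no H
  Total hydrogens = 23.
Molecular formula: C20H23N3

C20H23N3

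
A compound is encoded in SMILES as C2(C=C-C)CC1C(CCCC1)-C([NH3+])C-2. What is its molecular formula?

Heavy atoms from the SMILES: 13 C, 1 N.
Implicit hydrogens by atom environment:
  6 × C: 2 H each → 12
  6 × C: 1 H each → 6
  1 × C: 3 H
  1 × N (charge +1): 3 H
  Total hydrogens = 24.
Net charge +1.
Molecular formula: C13H24N+

C13H24N+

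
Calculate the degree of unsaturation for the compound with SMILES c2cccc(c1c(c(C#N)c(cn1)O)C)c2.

Molecular formula from the SMILES: C13H10N2O.
DoU = (2C + 2 + N − H − X)/2 = (2·13 + 2 + 2 − 10 − 0)/2 = 20/2 = 10.
(Structurally: 2 ring(s) + 8 π bond(s) = 10.)

10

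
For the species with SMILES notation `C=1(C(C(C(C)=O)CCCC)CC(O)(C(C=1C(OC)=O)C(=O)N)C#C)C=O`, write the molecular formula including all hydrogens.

Heavy atoms from the SMILES: 19 C, 1 N, 6 O.
Implicit hydrogens by atom environment:
  7 × C: no H
  5 × C: 1 H each → 5
  5 × O: no H
  4 × C: 2 H each → 8
  3 × C: 3 H each → 9
  1 × N: 2 H
  1 × O: 1 H
  Total hydrogens = 25.
Molecular formula: C19H25NO6

C19H25NO6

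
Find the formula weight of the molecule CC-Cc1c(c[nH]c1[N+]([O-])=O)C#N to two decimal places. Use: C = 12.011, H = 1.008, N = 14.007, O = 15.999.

Molecular formula: C8H9N3O2.
M = 8×12.011 + 9×1.008 + 3×14.007 + 2×15.999 = 179.18 g/mol.

179.18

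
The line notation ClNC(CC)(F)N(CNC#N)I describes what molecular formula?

Heavy atoms from the SMILES: 5 C, 1 Cl, 1 F, 1 I, 4 N.
Implicit hydrogens by atom environment:
  2 × C: 2 H each → 4
  2 × C: no H
  2 × N: 1 H each → 2
  2 × N: no H
  1 × C: 3 H
  1 × Cl: no H
  1 × F: no H
  1 × I: no H
  Total hydrogens = 9.
Molecular formula: C5H9ClFIN4

C5H9ClFIN4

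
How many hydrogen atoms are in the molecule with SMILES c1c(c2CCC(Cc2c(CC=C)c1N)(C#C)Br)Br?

15

Hydrogens are implicit in SMILES; fill each atom to its normal valence:
  5 × C: 2 H each → 10
  5 × C (aromatic): no H
  2 × Br: no H
  2 × C: 1 H each → 2
  2 × C: no H
  1 × C (aromatic): 1 H
  1 × N: 2 H
  Total hydrogens = 15.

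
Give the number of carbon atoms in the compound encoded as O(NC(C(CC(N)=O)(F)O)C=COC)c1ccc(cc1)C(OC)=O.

The symbol for carbon appears 15 times in the SMILES. Lowercase c denotes aromatic carbon and counts toward C.

15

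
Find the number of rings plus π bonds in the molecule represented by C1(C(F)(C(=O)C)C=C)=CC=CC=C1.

6

Molecular formula from the SMILES: C11H11FO.
DoU = (2C + 2 + N − H − X)/2 = (2·11 + 2 + 0 − 11 − 1)/2 = 12/2 = 6.
(Structurally: 1 ring(s) + 5 π bond(s) = 6.)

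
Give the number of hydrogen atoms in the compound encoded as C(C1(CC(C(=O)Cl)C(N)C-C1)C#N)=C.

13

Hydrogens are implicit in SMILES; fill each atom to its normal valence:
  4 × C: 2 H each → 8
  3 × C: 1 H each → 3
  3 × C: no H
  1 × Cl: no H
  1 × N: 2 H
  1 × N: no H
  1 × O: no H
  Total hydrogens = 13.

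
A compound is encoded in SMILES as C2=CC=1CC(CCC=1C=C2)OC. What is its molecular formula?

Heavy atoms from the SMILES: 11 C, 1 O.
Implicit hydrogens by atom environment:
  4 × C (aromatic): 1 H each → 4
  3 × C: 2 H each → 6
  2 × C (aromatic): no H
  1 × C: 3 H
  1 × C: 1 H
  1 × O: no H
  Total hydrogens = 14.
Molecular formula: C11H14O

C11H14O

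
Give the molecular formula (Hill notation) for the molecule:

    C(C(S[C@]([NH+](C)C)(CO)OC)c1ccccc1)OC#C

C15H22NO3S+

Heavy atoms from the SMILES: 15 C, 1 N, 3 O, 1 S.
Implicit hydrogens by atom environment:
  5 × C (aromatic): 1 H each → 5
  3 × C: 3 H each → 9
  2 × C: 2 H each → 4
  2 × C: 1 H each → 2
  2 × C: no H
  2 × O: no H
  1 × C (aromatic): no H
  1 × N (charge +1): 1 H
  1 × O: 1 H
  1 × S: no H
  Total hydrogens = 22.
Net charge +1.
Molecular formula: C15H22NO3S+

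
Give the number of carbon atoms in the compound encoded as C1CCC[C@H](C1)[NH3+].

6

The symbol for carbon appears 6 times in the SMILES.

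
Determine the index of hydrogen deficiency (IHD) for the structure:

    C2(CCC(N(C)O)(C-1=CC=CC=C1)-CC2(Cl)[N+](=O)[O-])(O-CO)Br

Molecular formula from the SMILES: C14H18BrClN2O5.
DoU = (2C + 2 + N − H − X)/2 = (2·14 + 2 + 2 − 18 − 2)/2 = 12/2 = 6.
(Structurally: 2 ring(s) + 4 π bond(s) = 6.)

6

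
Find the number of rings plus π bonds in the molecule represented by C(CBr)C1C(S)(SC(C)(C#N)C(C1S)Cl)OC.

3

Molecular formula from the SMILES: C10H15BrClNOS3.
DoU = (2C + 2 + N − H − X)/2 = (2·10 + 2 + 1 − 15 − 2)/2 = 6/2 = 3.
(Structurally: 1 ring(s) + 2 π bond(s) = 3.)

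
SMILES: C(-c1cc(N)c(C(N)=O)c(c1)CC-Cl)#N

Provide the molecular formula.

Heavy atoms from the SMILES: 10 C, 1 Cl, 3 N, 1 O.
Implicit hydrogens by atom environment:
  4 × C (aromatic): no H
  2 × C: 2 H each → 4
  2 × C (aromatic): 1 H each → 2
  2 × C: no H
  2 × N: 2 H each → 4
  1 × Cl: no H
  1 × N: no H
  1 × O: no H
  Total hydrogens = 10.
Molecular formula: C10H10ClN3O

C10H10ClN3O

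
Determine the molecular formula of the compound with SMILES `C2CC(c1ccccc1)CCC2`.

Heavy atoms from the SMILES: 12 C.
Implicit hydrogens by atom environment:
  5 × C: 2 H each → 10
  5 × C (aromatic): 1 H each → 5
  1 × C: 1 H
  1 × C (aromatic): no H
  Total hydrogens = 16.
Molecular formula: C12H16

C12H16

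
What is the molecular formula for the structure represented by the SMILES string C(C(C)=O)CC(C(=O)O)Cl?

C6H9ClO3

Heavy atoms from the SMILES: 6 C, 1 Cl, 3 O.
Implicit hydrogens by atom environment:
  2 × C: 2 H each → 4
  2 × C: no H
  2 × O: no H
  1 × C: 3 H
  1 × C: 1 H
  1 × Cl: no H
  1 × O: 1 H
  Total hydrogens = 9.
Molecular formula: C6H9ClO3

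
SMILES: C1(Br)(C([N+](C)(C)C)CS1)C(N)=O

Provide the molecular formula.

C7H14BrN2OS+

Heavy atoms from the SMILES: 1 Br, 7 C, 2 N, 1 O, 1 S.
Implicit hydrogens by atom environment:
  3 × C: 3 H each → 9
  2 × C: no H
  1 × Br: no H
  1 × C: 2 H
  1 × C: 1 H
  1 × N: 2 H
  1 × N (charge +1): no H
  1 × O: no H
  1 × S: no H
  Total hydrogens = 14.
Net charge +1.
Molecular formula: C7H14BrN2OS+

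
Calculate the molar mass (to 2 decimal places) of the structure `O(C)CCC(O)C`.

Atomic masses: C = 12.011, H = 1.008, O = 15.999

Molecular formula: C5H12O2.
M = 5×12.011 + 12×1.008 + 2×15.999 = 104.15 g/mol.

104.15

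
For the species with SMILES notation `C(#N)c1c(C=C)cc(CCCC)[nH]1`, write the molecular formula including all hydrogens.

C11H14N2

Heavy atoms from the SMILES: 11 C, 2 N.
Implicit hydrogens by atom environment:
  4 × C: 2 H each → 8
  3 × C (aromatic): no H
  1 × C: 3 H
  1 × C (aromatic): 1 H
  1 × C: 1 H
  1 × C: no H
  1 × N (aromatic): 1 H
  1 × N: no H
  Total hydrogens = 14.
Molecular formula: C11H14N2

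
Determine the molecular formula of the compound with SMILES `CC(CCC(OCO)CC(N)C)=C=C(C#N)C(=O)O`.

C13H20N2O4

Heavy atoms from the SMILES: 13 C, 2 N, 4 O.
Implicit hydrogens by atom environment:
  5 × C: no H
  4 × C: 2 H each → 8
  2 × C: 3 H each → 6
  2 × C: 1 H each → 2
  2 × O: 1 H each → 2
  2 × O: no H
  1 × N: 2 H
  1 × N: no H
  Total hydrogens = 20.
Molecular formula: C13H20N2O4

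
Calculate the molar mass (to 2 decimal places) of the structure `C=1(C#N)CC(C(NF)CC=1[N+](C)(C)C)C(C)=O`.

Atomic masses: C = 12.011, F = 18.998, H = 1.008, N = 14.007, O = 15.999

240.30

Molecular formula: C12H19FN3O+.
M = 12×12.011 + 1×18.998 + 19×1.008 + 3×14.007 + 1×15.999 = 240.30 g/mol.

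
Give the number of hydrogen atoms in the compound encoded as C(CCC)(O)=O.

8

Hydrogens are implicit in SMILES; fill each atom to its normal valence:
  2 × C: 2 H each → 4
  1 × C: 3 H
  1 × C: no H
  1 × O: 1 H
  1 × O: no H
  Total hydrogens = 8.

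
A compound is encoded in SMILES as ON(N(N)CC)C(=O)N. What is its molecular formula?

Heavy atoms from the SMILES: 3 C, 4 N, 2 O.
Implicit hydrogens by atom environment:
  2 × N: 2 H each → 4
  2 × N: no H
  1 × C: 3 H
  1 × C: 2 H
  1 × C: no H
  1 × O: 1 H
  1 × O: no H
  Total hydrogens = 10.
Molecular formula: C3H10N4O2

C3H10N4O2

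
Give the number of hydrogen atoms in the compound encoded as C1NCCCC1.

Hydrogens are implicit in SMILES; fill each atom to its normal valence:
  5 × C: 2 H each → 10
  1 × N: 1 H
  Total hydrogens = 11.

11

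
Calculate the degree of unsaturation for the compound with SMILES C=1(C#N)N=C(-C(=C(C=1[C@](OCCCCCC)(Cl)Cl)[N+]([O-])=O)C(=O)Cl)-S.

8

Molecular formula from the SMILES: C14H14Cl3N3O4S.
DoU = (2C + 2 + N − H − X)/2 = (2·14 + 2 + 3 − 14 − 3)/2 = 16/2 = 8.
(Structurally: 1 ring(s) + 7 π bond(s) = 8.)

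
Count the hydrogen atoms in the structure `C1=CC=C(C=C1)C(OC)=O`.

8

Hydrogens are implicit in SMILES; fill each atom to its normal valence:
  5 × C (aromatic): 1 H each → 5
  2 × O: no H
  1 × C: 3 H
  1 × C (aromatic): no H
  1 × C: no H
  Total hydrogens = 8.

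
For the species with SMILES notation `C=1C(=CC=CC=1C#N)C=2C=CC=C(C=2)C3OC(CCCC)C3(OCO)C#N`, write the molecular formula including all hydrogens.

Heavy atoms from the SMILES: 22 C, 2 N, 3 O.
Implicit hydrogens by atom environment:
  8 × C (aromatic): 1 H each → 8
  4 × C: 2 H each → 8
  4 × C (aromatic): no H
  3 × C: no H
  2 × C: 1 H each → 2
  2 × N: no H
  2 × O: no H
  1 × C: 3 H
  1 × O: 1 H
  Total hydrogens = 22.
Molecular formula: C22H22N2O3

C22H22N2O3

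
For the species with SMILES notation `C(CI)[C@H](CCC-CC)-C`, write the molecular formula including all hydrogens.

Heavy atoms from the SMILES: 9 C, 1 I.
Implicit hydrogens by atom environment:
  6 × C: 2 H each → 12
  2 × C: 3 H each → 6
  1 × C: 1 H
  1 × I: no H
  Total hydrogens = 19.
Molecular formula: C9H19I

C9H19I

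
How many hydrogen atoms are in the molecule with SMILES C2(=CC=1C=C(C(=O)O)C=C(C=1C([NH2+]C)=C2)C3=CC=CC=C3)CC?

Hydrogens are implicit in SMILES; fill each atom to its normal valence:
  9 × C (aromatic): 1 H each → 9
  7 × C (aromatic): no H
  2 × C: 3 H each → 6
  1 × C: 2 H
  1 × C: no H
  1 × N (charge +1): 2 H
  1 × O: 1 H
  1 × O: no H
  Total hydrogens = 20.

20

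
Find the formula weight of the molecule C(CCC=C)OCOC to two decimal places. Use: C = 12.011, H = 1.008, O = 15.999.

130.19

Molecular formula: C7H14O2.
M = 7×12.011 + 14×1.008 + 2×15.999 = 130.19 g/mol.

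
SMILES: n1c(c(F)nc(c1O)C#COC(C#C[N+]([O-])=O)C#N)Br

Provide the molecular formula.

C10H2BrFN4O4

Heavy atoms from the SMILES: 1 Br, 10 C, 1 F, 4 N, 4 O.
Implicit hydrogens by atom environment:
  5 × C: no H
  4 × C (aromatic): no H
  2 × N (aromatic): no H
  2 × O: no H
  1 × Br: no H
  1 × C: 1 H
  1 × F: no H
  1 × N: no H
  1 × N (charge +1): no H
  1 × O: 1 H
  1 × O (charge -1): no H
  Total hydrogens = 2.
Molecular formula: C10H2BrFN4O4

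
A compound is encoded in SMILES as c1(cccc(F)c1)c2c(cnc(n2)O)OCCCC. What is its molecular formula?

Heavy atoms from the SMILES: 14 C, 1 F, 2 N, 2 O.
Implicit hydrogens by atom environment:
  5 × C (aromatic): 1 H each → 5
  5 × C (aromatic): no H
  3 × C: 2 H each → 6
  2 × N (aromatic): no H
  1 × C: 3 H
  1 × F: no H
  1 × O: 1 H
  1 × O: no H
  Total hydrogens = 15.
Molecular formula: C14H15FN2O2

C14H15FN2O2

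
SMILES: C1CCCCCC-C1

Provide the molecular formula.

C8H16

Heavy atoms from the SMILES: 8 C.
Implicit hydrogens by atom environment:
  8 × C: 2 H each → 16
  Total hydrogens = 16.
Molecular formula: C8H16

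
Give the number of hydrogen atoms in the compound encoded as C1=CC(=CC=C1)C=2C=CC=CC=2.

Hydrogens are implicit in SMILES; fill each atom to its normal valence:
  10 × C (aromatic): 1 H each → 10
  2 × C (aromatic): no H
  Total hydrogens = 10.

10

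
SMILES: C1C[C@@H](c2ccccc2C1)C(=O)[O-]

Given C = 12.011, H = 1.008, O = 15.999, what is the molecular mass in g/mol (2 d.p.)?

Molecular formula: C11H11O2-.
M = 11×12.011 + 11×1.008 + 2×15.999 = 175.21 g/mol.

175.21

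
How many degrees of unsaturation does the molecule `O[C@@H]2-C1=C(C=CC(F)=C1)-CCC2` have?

Molecular formula from the SMILES: C10H11FO.
DoU = (2C + 2 + N − H − X)/2 = (2·10 + 2 + 0 − 11 − 1)/2 = 10/2 = 5.
(Structurally: 2 ring(s) + 3 π bond(s) = 5.)

5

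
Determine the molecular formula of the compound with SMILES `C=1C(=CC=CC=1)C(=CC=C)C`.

Heavy atoms from the SMILES: 11 C.
Implicit hydrogens by atom environment:
  5 × C (aromatic): 1 H each → 5
  2 × C: 1 H each → 2
  1 × C: 3 H
  1 × C: 2 H
  1 × C: no H
  1 × C (aromatic): no H
  Total hydrogens = 12.
Molecular formula: C11H12

C11H12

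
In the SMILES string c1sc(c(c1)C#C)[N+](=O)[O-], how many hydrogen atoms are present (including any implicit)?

3

Hydrogens are implicit in SMILES; fill each atom to its normal valence:
  2 × C (aromatic): 1 H each → 2
  2 × C (aromatic): no H
  1 × C: 1 H
  1 × C: no H
  1 × N (charge +1): no H
  1 × O: no H
  1 × O (charge -1): no H
  1 × S (aromatic): no H
  Total hydrogens = 3.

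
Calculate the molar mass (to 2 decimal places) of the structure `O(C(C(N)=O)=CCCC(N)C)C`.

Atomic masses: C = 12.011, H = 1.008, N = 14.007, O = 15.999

172.23

Molecular formula: C8H16N2O2.
M = 8×12.011 + 16×1.008 + 2×14.007 + 2×15.999 = 172.23 g/mol.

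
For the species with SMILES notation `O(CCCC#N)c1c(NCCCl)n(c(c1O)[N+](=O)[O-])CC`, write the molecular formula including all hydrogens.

Heavy atoms from the SMILES: 12 C, 1 Cl, 4 N, 4 O.
Implicit hydrogens by atom environment:
  6 × C: 2 H each → 12
  4 × C (aromatic): no H
  2 × O: no H
  1 × C: 3 H
  1 × C: no H
  1 × Cl: no H
  1 × N: 1 H
  1 × N (aromatic): no H
  1 × N (charge +1): no H
  1 × N: no H
  1 × O: 1 H
  1 × O (charge -1): no H
  Total hydrogens = 17.
Molecular formula: C12H17ClN4O4

C12H17ClN4O4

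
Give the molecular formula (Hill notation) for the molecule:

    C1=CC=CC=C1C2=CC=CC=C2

C12H10

Heavy atoms from the SMILES: 12 C.
Implicit hydrogens by atom environment:
  10 × C (aromatic): 1 H each → 10
  2 × C (aromatic): no H
  Total hydrogens = 10.
Molecular formula: C12H10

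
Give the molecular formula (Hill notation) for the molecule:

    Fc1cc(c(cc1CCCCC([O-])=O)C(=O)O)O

Heavy atoms from the SMILES: 12 C, 1 F, 5 O.
Implicit hydrogens by atom environment:
  4 × C: 2 H each → 8
  4 × C (aromatic): no H
  2 × C (aromatic): 1 H each → 2
  2 × C: no H
  2 × O: 1 H each → 2
  2 × O: no H
  1 × F: no H
  1 × O (charge -1): no H
  Total hydrogens = 12.
Net charge -1.
Molecular formula: C12H12FO5-

C12H12FO5-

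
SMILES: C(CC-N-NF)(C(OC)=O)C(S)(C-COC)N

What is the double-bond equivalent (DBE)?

1

Molecular formula from the SMILES: C9H20FN3O3S.
DoU = (2C + 2 + N − H − X)/2 = (2·9 + 2 + 3 − 20 − 1)/2 = 2/2 = 1.
(Structurally: 0 ring(s) + 1 π bond(s) = 1.)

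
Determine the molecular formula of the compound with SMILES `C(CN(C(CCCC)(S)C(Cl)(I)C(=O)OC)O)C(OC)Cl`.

Heavy atoms from the SMILES: 12 C, 2 Cl, 1 I, 1 N, 4 O, 1 S.
Implicit hydrogens by atom environment:
  5 × C: 2 H each → 10
  3 × C: 3 H each → 9
  3 × C: no H
  3 × O: no H
  2 × Cl: no H
  1 × C: 1 H
  1 × I: no H
  1 × N: no H
  1 × O: 1 H
  1 × S: 1 H
  Total hydrogens = 22.
Molecular formula: C12H22Cl2INO4S

C12H22Cl2INO4S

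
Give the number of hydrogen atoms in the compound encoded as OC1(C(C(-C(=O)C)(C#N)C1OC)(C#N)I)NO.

10

Hydrogens are implicit in SMILES; fill each atom to its normal valence:
  6 × C: no H
  2 × C: 3 H each → 6
  2 × N: no H
  2 × O: 1 H each → 2
  2 × O: no H
  1 × C: 1 H
  1 × I: no H
  1 × N: 1 H
  Total hydrogens = 10.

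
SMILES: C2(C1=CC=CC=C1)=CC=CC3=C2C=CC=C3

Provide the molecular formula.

C16H12

Heavy atoms from the SMILES: 16 C.
Implicit hydrogens by atom environment:
  12 × C (aromatic): 1 H each → 12
  4 × C (aromatic): no H
  Total hydrogens = 12.
Molecular formula: C16H12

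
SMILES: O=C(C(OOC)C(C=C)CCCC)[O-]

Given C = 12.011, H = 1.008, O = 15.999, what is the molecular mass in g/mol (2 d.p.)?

Molecular formula: C10H17O4-.
M = 10×12.011 + 17×1.008 + 4×15.999 = 201.24 g/mol.

201.24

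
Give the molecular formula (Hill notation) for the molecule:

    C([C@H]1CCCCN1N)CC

C8H18N2

Heavy atoms from the SMILES: 8 C, 2 N.
Implicit hydrogens by atom environment:
  6 × C: 2 H each → 12
  1 × C: 3 H
  1 × C: 1 H
  1 × N: 2 H
  1 × N: no H
  Total hydrogens = 18.
Molecular formula: C8H18N2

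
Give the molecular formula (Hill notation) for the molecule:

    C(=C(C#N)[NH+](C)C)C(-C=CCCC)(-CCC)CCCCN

C18H34N3+

Heavy atoms from the SMILES: 18 C, 3 N.
Implicit hydrogens by atom environment:
  8 × C: 2 H each → 16
  4 × C: 3 H each → 12
  3 × C: 1 H each → 3
  3 × C: no H
  1 × N: 2 H
  1 × N (charge +1): 1 H
  1 × N: no H
  Total hydrogens = 34.
Net charge +1.
Molecular formula: C18H34N3+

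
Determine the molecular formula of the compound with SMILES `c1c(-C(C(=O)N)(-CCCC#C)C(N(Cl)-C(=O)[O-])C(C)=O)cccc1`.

C17H18ClN2O4-

Heavy atoms from the SMILES: 17 C, 1 Cl, 2 N, 4 O.
Implicit hydrogens by atom environment:
  5 × C (aromatic): 1 H each → 5
  5 × C: no H
  3 × C: 2 H each → 6
  3 × O: no H
  2 × C: 1 H each → 2
  1 × C: 3 H
  1 × C (aromatic): no H
  1 × Cl: no H
  1 × N: 2 H
  1 × N: no H
  1 × O (charge -1): no H
  Total hydrogens = 18.
Net charge -1.
Molecular formula: C17H18ClN2O4-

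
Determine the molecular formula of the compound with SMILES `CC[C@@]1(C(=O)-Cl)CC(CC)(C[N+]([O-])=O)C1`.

C10H16ClNO3

Heavy atoms from the SMILES: 10 C, 1 Cl, 1 N, 3 O.
Implicit hydrogens by atom environment:
  5 × C: 2 H each → 10
  3 × C: no H
  2 × C: 3 H each → 6
  2 × O: no H
  1 × Cl: no H
  1 × N (charge +1): no H
  1 × O (charge -1): no H
  Total hydrogens = 16.
Molecular formula: C10H16ClNO3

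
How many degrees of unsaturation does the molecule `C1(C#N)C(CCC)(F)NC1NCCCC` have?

3

Molecular formula from the SMILES: C11H20FN3.
DoU = (2C + 2 + N − H − X)/2 = (2·11 + 2 + 3 − 20 − 1)/2 = 6/2 = 3.
(Structurally: 1 ring(s) + 2 π bond(s) = 3.)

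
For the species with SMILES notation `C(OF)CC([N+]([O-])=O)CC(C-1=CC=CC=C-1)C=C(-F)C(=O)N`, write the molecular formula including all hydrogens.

Heavy atoms from the SMILES: 14 C, 2 F, 2 N, 4 O.
Implicit hydrogens by atom environment:
  5 × C (aromatic): 1 H each → 5
  3 × C: 2 H each → 6
  3 × C: 1 H each → 3
  3 × O: no H
  2 × C: no H
  2 × F: no H
  1 × C (aromatic): no H
  1 × N: 2 H
  1 × N (charge +1): no H
  1 × O (charge -1): no H
  Total hydrogens = 16.
Molecular formula: C14H16F2N2O4

C14H16F2N2O4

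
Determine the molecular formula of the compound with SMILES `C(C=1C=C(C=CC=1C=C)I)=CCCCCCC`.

C16H21I

Heavy atoms from the SMILES: 16 C, 1 I.
Implicit hydrogens by atom environment:
  6 × C: 2 H each → 12
  3 × C (aromatic): 1 H each → 3
  3 × C: 1 H each → 3
  3 × C (aromatic): no H
  1 × C: 3 H
  1 × I: no H
  Total hydrogens = 21.
Molecular formula: C16H21I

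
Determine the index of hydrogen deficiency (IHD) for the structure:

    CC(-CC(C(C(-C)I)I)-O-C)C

0

Molecular formula from the SMILES: C9H18I2O.
DoU = (2C + 2 + N − H − X)/2 = (2·9 + 2 + 0 − 18 − 2)/2 = 0/2 = 0.
(Structurally: 0 ring(s) + 0 π bond(s) = 0.)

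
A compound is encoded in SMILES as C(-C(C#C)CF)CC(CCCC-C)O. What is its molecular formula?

C12H21FO

Heavy atoms from the SMILES: 12 C, 1 F, 1 O.
Implicit hydrogens by atom environment:
  7 × C: 2 H each → 14
  3 × C: 1 H each → 3
  1 × C: 3 H
  1 × C: no H
  1 × F: no H
  1 × O: 1 H
  Total hydrogens = 21.
Molecular formula: C12H21FO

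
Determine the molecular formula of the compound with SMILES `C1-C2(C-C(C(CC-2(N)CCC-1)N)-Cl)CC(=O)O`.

Heavy atoms from the SMILES: 12 C, 1 Cl, 2 N, 2 O.
Implicit hydrogens by atom environment:
  7 × C: 2 H each → 14
  3 × C: no H
  2 × C: 1 H each → 2
  2 × N: 2 H each → 4
  1 × Cl: no H
  1 × O: 1 H
  1 × O: no H
  Total hydrogens = 21.
Molecular formula: C12H21ClN2O2

C12H21ClN2O2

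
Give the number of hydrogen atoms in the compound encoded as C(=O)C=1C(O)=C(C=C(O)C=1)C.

8

Hydrogens are implicit in SMILES; fill each atom to its normal valence:
  4 × C (aromatic): no H
  2 × C (aromatic): 1 H each → 2
  2 × O: 1 H each → 2
  1 × C: 3 H
  1 × C: 1 H
  1 × O: no H
  Total hydrogens = 8.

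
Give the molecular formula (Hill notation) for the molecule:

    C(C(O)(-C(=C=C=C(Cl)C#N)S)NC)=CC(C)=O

Heavy atoms from the SMILES: 11 C, 1 Cl, 2 N, 2 O, 1 S.
Implicit hydrogens by atom environment:
  7 × C: no H
  2 × C: 3 H each → 6
  2 × C: 1 H each → 2
  1 × Cl: no H
  1 × N: 1 H
  1 × N: no H
  1 × O: 1 H
  1 × O: no H
  1 × S: 1 H
  Total hydrogens = 11.
Molecular formula: C11H11ClN2O2S

C11H11ClN2O2S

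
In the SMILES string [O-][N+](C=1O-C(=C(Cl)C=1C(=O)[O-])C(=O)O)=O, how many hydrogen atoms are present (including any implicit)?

Hydrogens are implicit in SMILES; fill each atom to its normal valence:
  4 × C (aromatic): no H
  3 × O: no H
  2 × C: no H
  2 × O (charge -1): no H
  1 × Cl: no H
  1 × N (charge +1): no H
  1 × O: 1 H
  1 × O (aromatic): no H
  Total hydrogens = 1.

1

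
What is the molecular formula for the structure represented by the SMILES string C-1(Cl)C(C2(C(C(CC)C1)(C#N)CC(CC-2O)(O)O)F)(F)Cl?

Heavy atoms from the SMILES: 13 C, 2 Cl, 2 F, 1 N, 3 O.
Implicit hydrogens by atom environment:
  5 × C: no H
  4 × C: 2 H each → 8
  3 × C: 1 H each → 3
  3 × O: 1 H each → 3
  2 × Cl: no H
  2 × F: no H
  1 × C: 3 H
  1 × N: no H
  Total hydrogens = 17.
Molecular formula: C13H17Cl2F2NO3

C13H17Cl2F2NO3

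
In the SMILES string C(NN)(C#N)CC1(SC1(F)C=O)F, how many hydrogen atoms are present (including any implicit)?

Hydrogens are implicit in SMILES; fill each atom to its normal valence:
  3 × C: no H
  2 × C: 1 H each → 2
  2 × F: no H
  1 × C: 2 H
  1 × N: 2 H
  1 × N: 1 H
  1 × N: no H
  1 × O: no H
  1 × S: no H
  Total hydrogens = 7.

7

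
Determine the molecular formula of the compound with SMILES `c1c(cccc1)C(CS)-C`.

Heavy atoms from the SMILES: 9 C, 1 S.
Implicit hydrogens by atom environment:
  5 × C (aromatic): 1 H each → 5
  1 × C: 3 H
  1 × C: 2 H
  1 × C: 1 H
  1 × C (aromatic): no H
  1 × S: 1 H
  Total hydrogens = 12.
Molecular formula: C9H12S

C9H12S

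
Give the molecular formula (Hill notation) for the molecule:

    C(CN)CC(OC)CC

C7H17NO

Heavy atoms from the SMILES: 7 C, 1 N, 1 O.
Implicit hydrogens by atom environment:
  4 × C: 2 H each → 8
  2 × C: 3 H each → 6
  1 × C: 1 H
  1 × N: 2 H
  1 × O: no H
  Total hydrogens = 17.
Molecular formula: C7H17NO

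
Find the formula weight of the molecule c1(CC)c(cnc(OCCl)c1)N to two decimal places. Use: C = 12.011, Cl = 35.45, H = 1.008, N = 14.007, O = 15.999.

186.64

Molecular formula: C8H11ClN2O.
M = 8×12.011 + 1×35.45 + 11×1.008 + 2×14.007 + 1×15.999 = 186.64 g/mol.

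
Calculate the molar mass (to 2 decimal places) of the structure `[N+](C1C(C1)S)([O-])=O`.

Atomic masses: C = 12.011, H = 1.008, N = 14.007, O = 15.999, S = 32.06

Molecular formula: C3H5NO2S.
M = 3×12.011 + 5×1.008 + 1×14.007 + 2×15.999 + 1×32.06 = 119.14 g/mol.

119.14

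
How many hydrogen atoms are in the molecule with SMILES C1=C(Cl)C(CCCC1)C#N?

10

Hydrogens are implicit in SMILES; fill each atom to its normal valence:
  4 × C: 2 H each → 8
  2 × C: 1 H each → 2
  2 × C: no H
  1 × Cl: no H
  1 × N: no H
  Total hydrogens = 10.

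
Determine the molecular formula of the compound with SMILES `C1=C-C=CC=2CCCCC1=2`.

Heavy atoms from the SMILES: 10 C.
Implicit hydrogens by atom environment:
  4 × C: 2 H each → 8
  4 × C (aromatic): 1 H each → 4
  2 × C (aromatic): no H
  Total hydrogens = 12.
Molecular formula: C10H12

C10H12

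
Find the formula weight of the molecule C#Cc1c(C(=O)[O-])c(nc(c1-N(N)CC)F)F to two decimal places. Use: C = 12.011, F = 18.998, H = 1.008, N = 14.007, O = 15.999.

Molecular formula: C10H8F2N3O2-.
M = 10×12.011 + 2×18.998 + 8×1.008 + 3×14.007 + 2×15.999 = 240.19 g/mol.

240.19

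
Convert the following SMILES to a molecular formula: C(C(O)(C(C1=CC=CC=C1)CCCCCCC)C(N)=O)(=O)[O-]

Heavy atoms from the SMILES: 17 C, 1 N, 4 O.
Implicit hydrogens by atom environment:
  6 × C: 2 H each → 12
  5 × C (aromatic): 1 H each → 5
  3 × C: no H
  2 × O: no H
  1 × C: 3 H
  1 × C: 1 H
  1 × C (aromatic): no H
  1 × N: 2 H
  1 × O: 1 H
  1 × O (charge -1): no H
  Total hydrogens = 24.
Net charge -1.
Molecular formula: C17H24NO4-

C17H24NO4-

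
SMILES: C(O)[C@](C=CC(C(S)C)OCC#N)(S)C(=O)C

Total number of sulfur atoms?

2

The symbol for sulfur appears 2 times in the SMILES.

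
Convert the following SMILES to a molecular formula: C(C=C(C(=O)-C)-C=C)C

Heavy atoms from the SMILES: 8 C, 1 O.
Implicit hydrogens by atom environment:
  2 × C: 3 H each → 6
  2 × C: 2 H each → 4
  2 × C: 1 H each → 2
  2 × C: no H
  1 × O: no H
  Total hydrogens = 12.
Molecular formula: C8H12O

C8H12O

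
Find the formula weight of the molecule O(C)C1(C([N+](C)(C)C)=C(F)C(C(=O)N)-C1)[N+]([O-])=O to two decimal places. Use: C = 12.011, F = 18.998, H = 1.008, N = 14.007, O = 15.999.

262.26

Molecular formula: C10H17FN3O4+.
M = 10×12.011 + 1×18.998 + 17×1.008 + 3×14.007 + 4×15.999 = 262.26 g/mol.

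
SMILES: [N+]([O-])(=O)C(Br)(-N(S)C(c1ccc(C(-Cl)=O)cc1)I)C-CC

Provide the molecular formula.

C12H13BrClIN2O3S

Heavy atoms from the SMILES: 1 Br, 12 C, 1 Cl, 1 I, 2 N, 3 O, 1 S.
Implicit hydrogens by atom environment:
  4 × C (aromatic): 1 H each → 4
  2 × C: 2 H each → 4
  2 × C: no H
  2 × C (aromatic): no H
  2 × O: no H
  1 × Br: no H
  1 × C: 3 H
  1 × C: 1 H
  1 × Cl: no H
  1 × I: no H
  1 × N: no H
  1 × N (charge +1): no H
  1 × O (charge -1): no H
  1 × S: 1 H
  Total hydrogens = 13.
Molecular formula: C12H13BrClIN2O3S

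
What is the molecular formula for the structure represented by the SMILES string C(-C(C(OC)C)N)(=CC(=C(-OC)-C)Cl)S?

C10H18ClNO2S

Heavy atoms from the SMILES: 10 C, 1 Cl, 1 N, 2 O, 1 S.
Implicit hydrogens by atom environment:
  4 × C: 3 H each → 12
  3 × C: 1 H each → 3
  3 × C: no H
  2 × O: no H
  1 × Cl: no H
  1 × N: 2 H
  1 × S: 1 H
  Total hydrogens = 18.
Molecular formula: C10H18ClNO2S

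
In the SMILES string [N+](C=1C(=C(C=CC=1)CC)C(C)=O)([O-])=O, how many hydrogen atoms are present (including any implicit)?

Hydrogens are implicit in SMILES; fill each atom to its normal valence:
  3 × C (aromatic): 1 H each → 3
  3 × C (aromatic): no H
  2 × C: 3 H each → 6
  2 × O: no H
  1 × C: 2 H
  1 × C: no H
  1 × N (charge +1): no H
  1 × O (charge -1): no H
  Total hydrogens = 11.

11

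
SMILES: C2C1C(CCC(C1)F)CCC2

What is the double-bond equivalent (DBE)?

Molecular formula from the SMILES: C10H17F.
DoU = (2C + 2 + N − H − X)/2 = (2·10 + 2 + 0 − 17 − 1)/2 = 4/2 = 2.
(Structurally: 2 ring(s) + 0 π bond(s) = 2.)

2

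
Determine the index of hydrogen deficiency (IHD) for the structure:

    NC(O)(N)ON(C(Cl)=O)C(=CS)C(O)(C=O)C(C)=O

Molecular formula from the SMILES: C8H12ClN3O6S.
DoU = (2C + 2 + N − H − X)/2 = (2·8 + 2 + 3 − 12 − 1)/2 = 8/2 = 4.
(Structurally: 0 ring(s) + 4 π bond(s) = 4.)

4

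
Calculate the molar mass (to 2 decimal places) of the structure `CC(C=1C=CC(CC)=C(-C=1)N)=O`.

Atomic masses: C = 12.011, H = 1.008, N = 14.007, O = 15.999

163.22

Molecular formula: C10H13NO.
M = 10×12.011 + 13×1.008 + 1×14.007 + 1×15.999 = 163.22 g/mol.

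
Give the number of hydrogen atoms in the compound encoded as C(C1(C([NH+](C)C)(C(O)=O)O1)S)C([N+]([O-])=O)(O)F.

12

Hydrogens are implicit in SMILES; fill each atom to its normal valence:
  4 × C: no H
  3 × O: no H
  2 × C: 3 H each → 6
  2 × O: 1 H each → 2
  1 × C: 2 H
  1 × F: no H
  1 × N (charge +1): 1 H
  1 × N (charge +1): no H
  1 × O (charge -1): no H
  1 × S: 1 H
  Total hydrogens = 12.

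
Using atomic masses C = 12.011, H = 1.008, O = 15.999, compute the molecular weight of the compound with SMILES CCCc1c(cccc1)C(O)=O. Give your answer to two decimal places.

Molecular formula: C10H12O2.
M = 10×12.011 + 12×1.008 + 2×15.999 = 164.20 g/mol.

164.20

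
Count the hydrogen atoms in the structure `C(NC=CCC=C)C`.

13

Hydrogens are implicit in SMILES; fill each atom to its normal valence:
  3 × C: 2 H each → 6
  3 × C: 1 H each → 3
  1 × C: 3 H
  1 × N: 1 H
  Total hydrogens = 13.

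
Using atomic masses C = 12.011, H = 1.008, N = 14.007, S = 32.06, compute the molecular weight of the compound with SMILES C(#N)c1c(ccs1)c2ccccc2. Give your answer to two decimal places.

185.24

Molecular formula: C11H7NS.
M = 11×12.011 + 7×1.008 + 1×14.007 + 1×32.06 = 185.24 g/mol.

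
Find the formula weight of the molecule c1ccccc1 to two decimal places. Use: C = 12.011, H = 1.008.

78.11

Molecular formula: C6H6.
M = 6×12.011 + 6×1.008 = 78.11 g/mol.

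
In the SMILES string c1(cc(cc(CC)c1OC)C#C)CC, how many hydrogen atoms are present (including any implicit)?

16

Hydrogens are implicit in SMILES; fill each atom to its normal valence:
  4 × C (aromatic): no H
  3 × C: 3 H each → 9
  2 × C: 2 H each → 4
  2 × C (aromatic): 1 H each → 2
  1 × C: 1 H
  1 × C: no H
  1 × O: no H
  Total hydrogens = 16.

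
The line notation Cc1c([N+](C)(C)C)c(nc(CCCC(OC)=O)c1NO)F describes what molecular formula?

Heavy atoms from the SMILES: 14 C, 1 F, 3 N, 3 O.
Implicit hydrogens by atom environment:
  5 × C: 3 H each → 15
  5 × C (aromatic): no H
  3 × C: 2 H each → 6
  2 × O: no H
  1 × C: no H
  1 × F: no H
  1 × N: 1 H
  1 × N (aromatic): no H
  1 × N (charge +1): no H
  1 × O: 1 H
  Total hydrogens = 23.
Net charge +1.
Molecular formula: C14H23FN3O3+

C14H23FN3O3+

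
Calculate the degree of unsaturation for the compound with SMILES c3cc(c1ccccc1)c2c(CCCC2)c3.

Molecular formula from the SMILES: C16H16.
DoU = (2C + 2 + N − H − X)/2 = (2·16 + 2 + 0 − 16 − 0)/2 = 18/2 = 9.
(Structurally: 3 ring(s) + 6 π bond(s) = 9.)

9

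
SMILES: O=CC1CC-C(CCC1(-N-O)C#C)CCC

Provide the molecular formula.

C13H21NO2

Heavy atoms from the SMILES: 13 C, 1 N, 2 O.
Implicit hydrogens by atom environment:
  6 × C: 2 H each → 12
  4 × C: 1 H each → 4
  2 × C: no H
  1 × C: 3 H
  1 × N: 1 H
  1 × O: 1 H
  1 × O: no H
  Total hydrogens = 21.
Molecular formula: C13H21NO2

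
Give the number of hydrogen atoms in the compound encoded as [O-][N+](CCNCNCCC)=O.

Hydrogens are implicit in SMILES; fill each atom to its normal valence:
  5 × C: 2 H each → 10
  2 × N: 1 H each → 2
  1 × C: 3 H
  1 × N (charge +1): no H
  1 × O: no H
  1 × O (charge -1): no H
  Total hydrogens = 15.

15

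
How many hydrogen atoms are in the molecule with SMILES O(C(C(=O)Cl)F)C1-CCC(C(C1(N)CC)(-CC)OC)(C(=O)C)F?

Hydrogens are implicit in SMILES; fill each atom to its normal valence:
  5 × C: no H
  4 × C: 3 H each → 12
  4 × C: 2 H each → 8
  4 × O: no H
  2 × C: 1 H each → 2
  2 × F: no H
  1 × Cl: no H
  1 × N: 2 H
  Total hydrogens = 24.

24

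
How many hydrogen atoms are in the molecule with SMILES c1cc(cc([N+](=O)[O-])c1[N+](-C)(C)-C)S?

13

Hydrogens are implicit in SMILES; fill each atom to its normal valence:
  3 × C: 3 H each → 9
  3 × C (aromatic): 1 H each → 3
  3 × C (aromatic): no H
  2 × N (charge +1): no H
  1 × O: no H
  1 × O (charge -1): no H
  1 × S: 1 H
  Total hydrogens = 13.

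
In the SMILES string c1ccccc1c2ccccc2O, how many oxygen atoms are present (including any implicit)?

The symbol for oxygen appears 1 time in the SMILES.

1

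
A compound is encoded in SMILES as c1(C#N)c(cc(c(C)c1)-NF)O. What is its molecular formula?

Heavy atoms from the SMILES: 8 C, 1 F, 2 N, 1 O.
Implicit hydrogens by atom environment:
  4 × C (aromatic): no H
  2 × C (aromatic): 1 H each → 2
  1 × C: 3 H
  1 × C: no H
  1 × F: no H
  1 × N: 1 H
  1 × N: no H
  1 × O: 1 H
  Total hydrogens = 7.
Molecular formula: C8H7FN2O

C8H7FN2O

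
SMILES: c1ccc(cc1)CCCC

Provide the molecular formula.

C10H14

Heavy atoms from the SMILES: 10 C.
Implicit hydrogens by atom environment:
  5 × C (aromatic): 1 H each → 5
  3 × C: 2 H each → 6
  1 × C: 3 H
  1 × C (aromatic): no H
  Total hydrogens = 14.
Molecular formula: C10H14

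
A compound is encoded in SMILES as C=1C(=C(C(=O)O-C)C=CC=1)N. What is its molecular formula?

Heavy atoms from the SMILES: 8 C, 1 N, 2 O.
Implicit hydrogens by atom environment:
  4 × C (aromatic): 1 H each → 4
  2 × C (aromatic): no H
  2 × O: no H
  1 × C: 3 H
  1 × C: no H
  1 × N: 2 H
  Total hydrogens = 9.
Molecular formula: C8H9NO2

C8H9NO2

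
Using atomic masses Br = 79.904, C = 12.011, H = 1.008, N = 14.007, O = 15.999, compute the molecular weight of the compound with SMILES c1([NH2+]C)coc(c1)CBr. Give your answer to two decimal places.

191.05

Molecular formula: C6H9BrNO+.
M = 1×79.904 + 6×12.011 + 9×1.008 + 1×14.007 + 1×15.999 = 191.05 g/mol.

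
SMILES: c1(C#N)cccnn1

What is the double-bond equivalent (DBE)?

Molecular formula from the SMILES: C5H3N3.
DoU = (2C + 2 + N − H − X)/2 = (2·5 + 2 + 3 − 3 − 0)/2 = 12/2 = 6.
(Structurally: 1 ring(s) + 5 π bond(s) = 6.)

6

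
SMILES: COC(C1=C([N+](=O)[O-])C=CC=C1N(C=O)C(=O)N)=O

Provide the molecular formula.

C10H9N3O6

Heavy atoms from the SMILES: 10 C, 3 N, 6 O.
Implicit hydrogens by atom environment:
  5 × O: no H
  3 × C (aromatic): 1 H each → 3
  3 × C (aromatic): no H
  2 × C: no H
  1 × C: 3 H
  1 × C: 1 H
  1 × N: 2 H
  1 × N: no H
  1 × N (charge +1): no H
  1 × O (charge -1): no H
  Total hydrogens = 9.
Molecular formula: C10H9N3O6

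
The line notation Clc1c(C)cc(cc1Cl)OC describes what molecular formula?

C8H8Cl2O

Heavy atoms from the SMILES: 8 C, 2 Cl, 1 O.
Implicit hydrogens by atom environment:
  4 × C (aromatic): no H
  2 × C: 3 H each → 6
  2 × C (aromatic): 1 H each → 2
  2 × Cl: no H
  1 × O: no H
  Total hydrogens = 8.
Molecular formula: C8H8Cl2O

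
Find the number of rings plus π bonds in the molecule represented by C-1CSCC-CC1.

1

Molecular formula from the SMILES: C6H12S.
DoU = (2C + 2 + N − H − X)/2 = (2·6 + 2 + 0 − 12 − 0)/2 = 2/2 = 1.
(Structurally: 1 ring(s) + 0 π bond(s) = 1.)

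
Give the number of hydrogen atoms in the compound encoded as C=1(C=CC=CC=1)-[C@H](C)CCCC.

Hydrogens are implicit in SMILES; fill each atom to its normal valence:
  5 × C (aromatic): 1 H each → 5
  3 × C: 2 H each → 6
  2 × C: 3 H each → 6
  1 × C: 1 H
  1 × C (aromatic): no H
  Total hydrogens = 18.

18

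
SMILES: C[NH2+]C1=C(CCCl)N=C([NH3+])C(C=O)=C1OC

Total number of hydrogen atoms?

16

Hydrogens are implicit in SMILES; fill each atom to its normal valence:
  5 × C (aromatic): no H
  2 × C: 3 H each → 6
  2 × C: 2 H each → 4
  2 × O: no H
  1 × C: 1 H
  1 × Cl: no H
  1 × N (charge +1): 3 H
  1 × N (charge +1): 2 H
  1 × N (aromatic): no H
  Total hydrogens = 16.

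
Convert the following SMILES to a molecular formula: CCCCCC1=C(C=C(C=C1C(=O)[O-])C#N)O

C13H14NO3-

Heavy atoms from the SMILES: 13 C, 1 N, 3 O.
Implicit hydrogens by atom environment:
  4 × C: 2 H each → 8
  4 × C (aromatic): no H
  2 × C (aromatic): 1 H each → 2
  2 × C: no H
  1 × C: 3 H
  1 × N: no H
  1 × O: 1 H
  1 × O: no H
  1 × O (charge -1): no H
  Total hydrogens = 14.
Net charge -1.
Molecular formula: C13H14NO3-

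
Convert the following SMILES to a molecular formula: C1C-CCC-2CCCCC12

Heavy atoms from the SMILES: 10 C.
Implicit hydrogens by atom environment:
  8 × C: 2 H each → 16
  2 × C: 1 H each → 2
  Total hydrogens = 18.
Molecular formula: C10H18

C10H18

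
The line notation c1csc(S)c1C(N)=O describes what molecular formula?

C5H5NOS2

Heavy atoms from the SMILES: 5 C, 1 N, 1 O, 2 S.
Implicit hydrogens by atom environment:
  2 × C (aromatic): 1 H each → 2
  2 × C (aromatic): no H
  1 × C: no H
  1 × N: 2 H
  1 × O: no H
  1 × S: 1 H
  1 × S (aromatic): no H
  Total hydrogens = 5.
Molecular formula: C5H5NOS2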